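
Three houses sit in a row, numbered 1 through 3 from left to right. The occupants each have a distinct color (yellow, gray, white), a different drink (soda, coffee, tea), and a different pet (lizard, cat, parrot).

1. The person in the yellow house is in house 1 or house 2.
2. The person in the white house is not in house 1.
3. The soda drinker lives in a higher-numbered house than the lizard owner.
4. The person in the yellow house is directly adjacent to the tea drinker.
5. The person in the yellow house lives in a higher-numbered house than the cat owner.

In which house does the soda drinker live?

Clue 5: the person in the yellow house is in house 2.
Clue 5 places the cat owner in house 1.
House 1 color: only gray fits.
So house 3 gets white for color.
So house 3 gets parrot for pet.
By clue 3, the soda drinker is in house 3.
House 1's drink must be tea (nothing else left).
The only drink still possible for house 2 is coffee.
The only pet still possible for house 2 is lizard.
So: house 1 = gray/tea/cat, house 2 = yellow/coffee/lizard, house 3 = white/soda/parrot.

3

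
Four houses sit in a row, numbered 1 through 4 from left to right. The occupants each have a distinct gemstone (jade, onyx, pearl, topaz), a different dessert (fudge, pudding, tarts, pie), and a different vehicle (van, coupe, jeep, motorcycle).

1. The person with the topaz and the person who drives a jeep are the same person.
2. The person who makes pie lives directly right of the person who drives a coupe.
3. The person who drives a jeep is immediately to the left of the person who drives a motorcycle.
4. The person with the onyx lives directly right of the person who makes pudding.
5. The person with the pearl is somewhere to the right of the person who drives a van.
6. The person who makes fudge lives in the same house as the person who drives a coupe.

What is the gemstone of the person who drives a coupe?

The only vehicle still possible for house 4 is motorcycle.
Clue 3: the person who drives a jeep is in house 3.
The person with the topaz is in house 3 (clue 1).
That leaves jade as the gemstone for house 1.
So house 4 gets tarts for dessert.
The person with the onyx is narrowed to house 2 or 4; consider each.
Placing it in house 4 leads to a contradiction, so it's in house 2.
From clue 4, the person who makes pudding must be in house 1.
House 4's gemstone must be pearl (nothing else left).
So house 3 gets pie for dessert.
Clue 2: the person who drives a coupe is in house 2.
The only dessert still possible for house 2 is fudge.
That leaves van as the vehicle for house 1.
So: house 1 = jade/pudding/van, house 2 = onyx/fudge/coupe, house 3 = topaz/pie/jeep, house 4 = pearl/tarts/motorcycle.

onyx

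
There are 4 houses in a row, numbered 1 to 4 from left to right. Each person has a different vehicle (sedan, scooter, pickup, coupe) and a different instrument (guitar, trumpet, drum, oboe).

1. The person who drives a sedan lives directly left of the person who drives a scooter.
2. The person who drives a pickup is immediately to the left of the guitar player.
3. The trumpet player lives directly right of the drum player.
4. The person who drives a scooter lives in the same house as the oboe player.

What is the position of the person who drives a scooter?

4

The only instrument still possible for house 1 is drum.
From clue 3, the trumpet player must be in house 2.
So house 1 gets coupe for vehicle.
The only vehicle still possible for house 4 is scooter.
The person who drives a sedan is in house 3 (clue 1).
From clue 4, the oboe player must be in house 4.
That leaves pickup as the vehicle for house 2.
House 3's instrument must be guitar (nothing else left).
So: house 1 = coupe/drum, house 2 = pickup/trumpet, house 3 = sedan/guitar, house 4 = scooter/oboe.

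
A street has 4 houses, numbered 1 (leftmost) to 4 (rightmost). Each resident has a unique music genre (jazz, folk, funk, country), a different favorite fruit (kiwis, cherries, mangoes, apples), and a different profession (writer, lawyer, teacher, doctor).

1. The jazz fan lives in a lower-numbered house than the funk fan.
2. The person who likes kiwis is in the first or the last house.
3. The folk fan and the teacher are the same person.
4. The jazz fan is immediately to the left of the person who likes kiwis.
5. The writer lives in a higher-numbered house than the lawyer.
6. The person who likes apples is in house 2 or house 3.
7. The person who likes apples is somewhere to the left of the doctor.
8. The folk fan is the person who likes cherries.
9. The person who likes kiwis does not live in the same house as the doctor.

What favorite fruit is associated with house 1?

The jazz fan is in house 3 (clue 4).
By clue 4, the person who likes kiwis is in house 4.
The doctor is in house 3 (clue 9).
Clue 1: the funk fan is in house 4.
Clue 7 places the person who likes apples in house 2.
The only favorite fruit still possible for house 3 is mangoes.
From clue 8, the folk fan must be in house 1.
The only music genre still possible for house 2 is country.
So house 1 gets cherries for favorite fruit.
So house 4 gets writer for profession.
By clue 3, the teacher is in house 1.
House 2 profession: only lawyer fits.
So: house 1 = folk/cherries/teacher, house 2 = country/apples/lawyer, house 3 = jazz/mangoes/doctor, house 4 = funk/kiwis/writer.

cherries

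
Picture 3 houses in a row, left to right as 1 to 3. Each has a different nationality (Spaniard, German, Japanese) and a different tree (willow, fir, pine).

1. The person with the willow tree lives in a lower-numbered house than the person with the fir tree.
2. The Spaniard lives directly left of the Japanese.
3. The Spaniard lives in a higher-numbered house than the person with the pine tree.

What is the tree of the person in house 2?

Clue 3 places the Spaniard in house 2.
Clue 3 places the person with the pine tree in house 1.
The only nationality still possible for house 1 is German.
So house 3 gets Japanese for nationality.
That leaves fir as the tree for house 3.
So house 2 gets willow for tree.
So: house 1 = German/pine, house 2 = Spaniard/willow, house 3 = Japanese/fir.

willow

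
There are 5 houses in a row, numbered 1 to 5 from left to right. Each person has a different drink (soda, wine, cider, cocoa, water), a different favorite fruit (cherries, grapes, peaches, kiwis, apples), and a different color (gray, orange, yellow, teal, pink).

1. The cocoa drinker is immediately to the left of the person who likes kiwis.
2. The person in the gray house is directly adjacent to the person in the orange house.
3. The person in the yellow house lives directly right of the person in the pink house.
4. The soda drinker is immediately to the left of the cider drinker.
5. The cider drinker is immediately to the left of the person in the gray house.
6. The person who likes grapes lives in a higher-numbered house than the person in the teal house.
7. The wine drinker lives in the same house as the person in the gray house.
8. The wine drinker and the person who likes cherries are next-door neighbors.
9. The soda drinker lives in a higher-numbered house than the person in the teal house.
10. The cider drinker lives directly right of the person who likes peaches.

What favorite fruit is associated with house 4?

House 1 favorite fruit: only apples fits.
The cider drinker is narrowed to house 3 or 4; consider each.
Placing it in house 3 leads to a contradiction, so it's in house 4.
Clue 4 places the soda drinker in house 3.
Clue 5 places the person in the gray house in house 5.
Clue 7 places the wine drinker in house 5.
Clue 8 places the person who likes cherries in house 4.
Clue 10: the person who likes peaches is in house 3.
From clue 1, the cocoa drinker must be in house 1.
Clue 1: the person who likes kiwis is in house 2.
By clue 2, the person in the orange house is in house 4.
So house 2 gets water for drink.
That leaves grapes as the favorite fruit for house 5.
So house 3 gets yellow for color.
From clue 3, the person in the pink house must be in house 2.
House 1's color must be teal (nothing else left).
So: house 1 = cocoa/apples/teal, house 2 = water/kiwis/pink, house 3 = soda/peaches/yellow, house 4 = cider/cherries/orange, house 5 = wine/grapes/gray.

cherries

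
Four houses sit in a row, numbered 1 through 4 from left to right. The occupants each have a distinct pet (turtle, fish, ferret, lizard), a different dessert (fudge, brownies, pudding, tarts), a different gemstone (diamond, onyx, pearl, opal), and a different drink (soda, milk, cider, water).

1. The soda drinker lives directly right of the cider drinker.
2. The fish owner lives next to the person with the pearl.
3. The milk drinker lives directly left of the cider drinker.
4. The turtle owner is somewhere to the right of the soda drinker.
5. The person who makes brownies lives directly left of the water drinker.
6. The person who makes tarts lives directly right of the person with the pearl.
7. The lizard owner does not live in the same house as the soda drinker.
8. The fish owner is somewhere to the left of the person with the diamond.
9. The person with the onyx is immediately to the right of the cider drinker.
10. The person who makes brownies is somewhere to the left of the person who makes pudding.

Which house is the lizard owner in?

The only drink still possible for house 1 is milk.
House 4's drink must be water (nothing else left).
Clue 1 places the soda drinker in house 3.
The cider drinker is in house 2 (clue 1).
The turtle owner is in house 4 (clue 4).
The person who makes brownies is in house 3 (clue 5).
Clue 9: the person with the onyx is in house 3.
Clue 10: the person who makes pudding is in house 4.
The only dessert still possible for house 1 is fudge.
House 2 dessert: only tarts fits.
Clue 6 places the person with the pearl in house 1.
By clue 2, the fish owner is in house 2.
From clue 8, the person with the diamond must be in house 4.
So house 1 gets lizard for pet.
House 3 pet: only ferret fits.
The only gemstone still possible for house 2 is opal.
So: house 1 = lizard/fudge/pearl/milk, house 2 = fish/tarts/opal/cider, house 3 = ferret/brownies/onyx/soda, house 4 = turtle/pudding/diamond/water.

1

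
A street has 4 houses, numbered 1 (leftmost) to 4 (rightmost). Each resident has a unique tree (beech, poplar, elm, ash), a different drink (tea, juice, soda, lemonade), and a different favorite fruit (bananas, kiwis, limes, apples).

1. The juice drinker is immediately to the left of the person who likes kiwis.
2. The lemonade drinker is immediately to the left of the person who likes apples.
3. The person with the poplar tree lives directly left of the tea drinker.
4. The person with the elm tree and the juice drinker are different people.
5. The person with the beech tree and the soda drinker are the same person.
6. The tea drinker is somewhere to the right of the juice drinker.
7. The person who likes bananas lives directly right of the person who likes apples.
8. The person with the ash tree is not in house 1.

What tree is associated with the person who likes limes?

elm

That leaves limes as the favorite fruit for house 1.
The lemonade drinker is narrowed to house 1 or 2; consider each.
Placing it in house 2 leads to a contradiction, so it's in house 1.
By clue 2, the person who likes apples is in house 2.
The person who likes bananas is in house 3 (clue 7).
So house 4 gets kiwis for favorite fruit.
Clue 1: the juice drinker is in house 3.
Clue 6 places the tea drinker in house 4.
House 2's drink must be soda (nothing else left).
By clue 3, the person with the poplar tree is in house 3.
By clue 5, the person with the beech tree is in house 2.
The only tree still possible for house 1 is elm.
House 4's tree must be ash (nothing else left).
So: house 1 = elm/lemonade/limes, house 2 = beech/soda/apples, house 3 = poplar/juice/bananas, house 4 = ash/tea/kiwis.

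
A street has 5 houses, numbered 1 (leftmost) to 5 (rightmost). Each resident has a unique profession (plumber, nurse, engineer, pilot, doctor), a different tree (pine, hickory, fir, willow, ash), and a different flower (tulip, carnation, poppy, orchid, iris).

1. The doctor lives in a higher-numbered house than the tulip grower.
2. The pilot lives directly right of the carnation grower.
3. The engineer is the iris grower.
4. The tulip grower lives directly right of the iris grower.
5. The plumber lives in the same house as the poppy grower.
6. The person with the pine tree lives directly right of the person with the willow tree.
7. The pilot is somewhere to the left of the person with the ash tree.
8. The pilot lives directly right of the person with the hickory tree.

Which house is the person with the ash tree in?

The doctor is narrowed to house 3 or 4 or 5; consider each.
Placing it in house 4 and house 5 leads to a contradiction, so it's in house 3.
The tulip grower is in house 2 (clue 1).
By clue 4, the iris grower is in house 1.
The pilot is in house 4 (clue 2).
The engineer is in house 1 (clue 3).
Clue 7 places the person with the ash tree in house 5.
Clue 8 places the person with the hickory tree in house 3.
House 2's profession must be nurse (nothing else left).
So house 5 gets plumber for profession.
The only flower still possible for house 3 is carnation.
Clue 5 places the poppy grower in house 5.
Clue 6: the person with the pine tree is in house 2.
By clue 6, the person with the willow tree is in house 1.
House 4 tree: only fir fits.
House 4's flower must be orchid (nothing else left).
So: house 1 = engineer/willow/iris, house 2 = nurse/pine/tulip, house 3 = doctor/hickory/carnation, house 4 = pilot/fir/orchid, house 5 = plumber/ash/poppy.

5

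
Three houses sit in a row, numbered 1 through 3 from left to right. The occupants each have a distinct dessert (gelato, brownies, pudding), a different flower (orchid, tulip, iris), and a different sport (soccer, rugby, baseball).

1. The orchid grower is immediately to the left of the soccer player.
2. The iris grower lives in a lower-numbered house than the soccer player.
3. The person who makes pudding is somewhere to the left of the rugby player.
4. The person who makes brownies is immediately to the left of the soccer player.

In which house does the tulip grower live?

3

So house 3 gets gelato for dessert.
House 3 flower: only tulip fits.
That leaves baseball as the sport for house 1.
The person who makes brownies is narrowed to house 1 or 2; consider each.
Placing it in house 1 leads to a contradiction, so it's in house 2.
The soccer player is in house 3 (clue 4).
That leaves pudding as the dessert for house 1.
House 2's sport must be rugby (nothing else left).
Clue 1 places the orchid grower in house 2.
So house 1 gets iris for flower.
So: house 1 = pudding/iris/baseball, house 2 = brownies/orchid/rugby, house 3 = gelato/tulip/soccer.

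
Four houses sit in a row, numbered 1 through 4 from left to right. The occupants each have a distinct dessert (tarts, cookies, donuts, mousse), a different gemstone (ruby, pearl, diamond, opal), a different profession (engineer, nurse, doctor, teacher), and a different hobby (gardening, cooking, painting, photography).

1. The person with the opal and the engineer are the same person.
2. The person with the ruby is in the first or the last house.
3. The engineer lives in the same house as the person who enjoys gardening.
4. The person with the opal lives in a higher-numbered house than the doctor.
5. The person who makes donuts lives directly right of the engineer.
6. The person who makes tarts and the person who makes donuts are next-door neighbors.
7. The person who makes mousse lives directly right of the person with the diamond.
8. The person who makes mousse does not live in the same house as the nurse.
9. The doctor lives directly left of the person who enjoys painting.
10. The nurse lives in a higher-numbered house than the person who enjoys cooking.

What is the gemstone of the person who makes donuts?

House 1 dessert: only cookies fits.
House 4 hobby: only photography fits.
House 1 hobby: only cooking fits.
The person who makes donuts is narrowed to house 3 or 4; consider each.
Placing it in house 3 leads to a contradiction, so it's in house 4.
By clue 5, the engineer is in house 3.
Clue 6 places the person who makes tarts in house 3.
House 2 dessert: only mousse fits.
The person with the opal is in house 3 (clue 1).
By clue 3, the person who enjoys gardening is in house 3.
The person with the diamond is in house 1 (clue 7).
The nurse is in house 4 (clue 8).
So house 2 gets pearl for gemstone.
So house 4 gets ruby for gemstone.
House 2's hobby must be painting (nothing else left).
Clue 9 places the doctor in house 1.
That leaves teacher as the profession for house 2.
So: house 1 = cookies/diamond/doctor/cooking, house 2 = mousse/pearl/teacher/painting, house 3 = tarts/opal/engineer/gardening, house 4 = donuts/ruby/nurse/photography.

ruby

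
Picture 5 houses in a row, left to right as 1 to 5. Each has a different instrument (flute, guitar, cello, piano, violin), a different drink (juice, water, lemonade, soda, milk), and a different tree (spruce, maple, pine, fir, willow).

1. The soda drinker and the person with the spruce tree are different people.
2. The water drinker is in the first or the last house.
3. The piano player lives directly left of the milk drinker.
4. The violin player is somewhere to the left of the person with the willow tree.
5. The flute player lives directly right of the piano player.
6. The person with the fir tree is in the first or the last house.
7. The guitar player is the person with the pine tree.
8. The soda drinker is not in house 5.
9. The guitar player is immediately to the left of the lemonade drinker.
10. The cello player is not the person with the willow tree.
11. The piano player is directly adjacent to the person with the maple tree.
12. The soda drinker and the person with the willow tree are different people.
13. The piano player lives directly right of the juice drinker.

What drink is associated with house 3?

lemonade

The water drinker is narrowed to house 1 or 5; consider each.
Placing it in house 1 leads to a contradiction, so it's in house 5.
That leaves cello as the instrument for house 5.
That leaves flute as the instrument for house 4.
From clue 5, the piano player must be in house 3.
The juice drinker is in house 2 (clue 13).
House 1 drink: only soda fits.
From clue 3, the milk drinker must be in house 4.
The guitar player is in house 2 (clue 9).
Clue 9 places the lemonade drinker in house 3.
House 1's instrument must be violin (nothing else left).
Clue 7 places the person with the pine tree in house 2.
House 1's tree must be fir (nothing else left).
House 5 tree: only spruce fits.
So house 3 gets willow for tree.
House 4's tree must be maple (nothing else left).
So: house 1 = violin/soda/fir, house 2 = guitar/juice/pine, house 3 = piano/lemonade/willow, house 4 = flute/milk/maple, house 5 = cello/water/spruce.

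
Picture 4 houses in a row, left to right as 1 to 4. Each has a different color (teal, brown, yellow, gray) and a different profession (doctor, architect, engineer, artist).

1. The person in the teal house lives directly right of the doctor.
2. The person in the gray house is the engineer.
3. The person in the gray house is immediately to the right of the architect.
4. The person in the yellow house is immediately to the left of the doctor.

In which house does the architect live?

The person in the teal house is narrowed to house 3 or 4; consider each.
Placing it in house 4 leads to a contradiction, so it's in house 3.
The doctor is in house 2 (clue 1).
Clue 4 places the person in the yellow house in house 1.
The person in the gray house is in house 4 (clue 2).
Clue 2: the engineer is in house 4.
By clue 3, the architect is in house 3.
That leaves brown as the color for house 2.
House 1 profession: only artist fits.
So: house 1 = yellow/artist, house 2 = brown/doctor, house 3 = teal/architect, house 4 = gray/engineer.

3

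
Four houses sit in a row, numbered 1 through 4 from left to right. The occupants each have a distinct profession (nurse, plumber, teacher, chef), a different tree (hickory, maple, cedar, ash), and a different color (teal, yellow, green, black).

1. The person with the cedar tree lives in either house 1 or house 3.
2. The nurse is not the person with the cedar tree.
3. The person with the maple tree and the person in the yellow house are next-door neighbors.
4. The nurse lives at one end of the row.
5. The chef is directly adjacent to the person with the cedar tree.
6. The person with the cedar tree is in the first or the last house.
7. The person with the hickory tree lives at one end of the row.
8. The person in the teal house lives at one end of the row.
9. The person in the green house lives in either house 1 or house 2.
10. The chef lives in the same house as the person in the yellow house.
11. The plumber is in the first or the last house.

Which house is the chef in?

The person with the cedar tree is in house 1 (clue 6).
The only profession still possible for house 3 is teacher.
House 3 color: only black fits.
By clue 2, the nurse is in house 4.
From clue 3, the person with the maple tree must be in house 3.
From clue 5, the chef must be in house 2.
The person in the yellow house is in house 2 (clue 10).
The only profession still possible for house 1 is plumber.
House 2 tree: only ash fits.
The only tree still possible for house 4 is hickory.
House 1's color must be green (nothing else left).
So house 4 gets teal for color.
So: house 1 = plumber/cedar/green, house 2 = chef/ash/yellow, house 3 = teacher/maple/black, house 4 = nurse/hickory/teal.

2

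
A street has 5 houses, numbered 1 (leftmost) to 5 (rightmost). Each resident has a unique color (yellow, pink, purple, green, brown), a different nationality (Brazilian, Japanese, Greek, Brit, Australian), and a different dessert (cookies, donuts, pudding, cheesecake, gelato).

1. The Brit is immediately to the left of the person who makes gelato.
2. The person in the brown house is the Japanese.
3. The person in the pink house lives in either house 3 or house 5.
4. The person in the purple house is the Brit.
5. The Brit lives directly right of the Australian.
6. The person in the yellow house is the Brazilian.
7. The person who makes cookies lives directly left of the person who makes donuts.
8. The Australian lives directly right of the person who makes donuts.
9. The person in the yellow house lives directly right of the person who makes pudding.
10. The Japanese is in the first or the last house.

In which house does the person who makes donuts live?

2

Clue 8 places the Australian in house 3.
The person who makes donuts is in house 2 (clue 8).
From clue 5, the Brit must be in house 4.
Clue 7 places the person who makes cookies in house 1.
By clue 1, the person who makes gelato is in house 5.
Clue 4: the person in the purple house is in house 4.
The person in the yellow house is in house 5 (clue 9).
Clue 9: the person who makes pudding is in house 4.
House 1's color must be brown (nothing else left).
The only color still possible for house 2 is green.
House 3 color: only pink fits.
House 3 dessert: only cheesecake fits.
Clue 2 places the Japanese in house 1.
Clue 6 places the Brazilian in house 5.
The only nationality still possible for house 2 is Greek.
So: house 1 = brown/Japanese/cookies, house 2 = green/Greek/donuts, house 3 = pink/Australian/cheesecake, house 4 = purple/Brit/pudding, house 5 = yellow/Brazilian/gelato.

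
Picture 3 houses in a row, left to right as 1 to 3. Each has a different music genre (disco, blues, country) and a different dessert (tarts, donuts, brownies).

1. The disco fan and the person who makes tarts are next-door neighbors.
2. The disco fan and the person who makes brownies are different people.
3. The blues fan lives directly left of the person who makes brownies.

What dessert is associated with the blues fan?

tarts

The blues fan is narrowed to house 1 or 2; consider each.
Placing it in house 1 leads to a contradiction, so it's in house 2.
Clue 3 places the person who makes brownies in house 3.
Clue 1 places the person who makes tarts in house 2.
From clue 2, the disco fan must be in house 1.
House 3 music genre: only country fits.
That leaves donuts as the dessert for house 1.
So: house 1 = disco/donuts, house 2 = blues/tarts, house 3 = country/brownies.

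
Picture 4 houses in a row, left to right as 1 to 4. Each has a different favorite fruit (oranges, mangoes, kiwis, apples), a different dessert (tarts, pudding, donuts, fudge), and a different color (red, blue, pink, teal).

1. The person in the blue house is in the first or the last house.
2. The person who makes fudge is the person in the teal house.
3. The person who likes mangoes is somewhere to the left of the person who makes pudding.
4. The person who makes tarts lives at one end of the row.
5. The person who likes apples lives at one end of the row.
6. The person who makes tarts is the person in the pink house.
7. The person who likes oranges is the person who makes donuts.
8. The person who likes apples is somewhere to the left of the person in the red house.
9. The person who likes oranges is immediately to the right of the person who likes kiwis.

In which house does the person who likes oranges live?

4

Clue 8 places the person who likes apples in house 1.
So house 4 gets oranges for favorite fruit.
By clue 7, the person who makes donuts is in house 4.
Clue 9 places the person who likes kiwis in house 3.
House 2 favorite fruit: only mangoes fits.
So house 2 gets fudge for dessert.
So house 3 gets pudding for dessert.
From clue 2, the person in the teal house must be in house 2.
From clue 6, the person in the pink house must be in house 1.
So house 1 gets tarts for dessert.
So house 3 gets red for color.
That leaves blue as the color for house 4.
So: house 1 = apples/tarts/pink, house 2 = mangoes/fudge/teal, house 3 = kiwis/pudding/red, house 4 = oranges/donuts/blue.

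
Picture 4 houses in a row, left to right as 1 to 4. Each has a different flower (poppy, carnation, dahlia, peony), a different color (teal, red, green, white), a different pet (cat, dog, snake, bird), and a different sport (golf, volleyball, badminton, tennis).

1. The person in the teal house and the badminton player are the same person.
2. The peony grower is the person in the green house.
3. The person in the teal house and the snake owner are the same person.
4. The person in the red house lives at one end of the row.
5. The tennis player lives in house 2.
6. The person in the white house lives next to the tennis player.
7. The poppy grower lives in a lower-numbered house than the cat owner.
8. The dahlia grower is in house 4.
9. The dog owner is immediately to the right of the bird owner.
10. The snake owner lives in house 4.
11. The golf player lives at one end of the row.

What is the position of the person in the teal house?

4

Clue 5: the tennis player is in house 2.
From clue 8, the dahlia grower must be in house 4.
Clue 10 places the snake owner in house 4.
The only pet still possible for house 1 is bird.
From clue 3, the person in the teal house must be in house 4.
The dog owner is in house 2 (clue 9).
The only color still possible for house 1 is red.
So house 2 gets green for color.
That leaves white as the color for house 3.
House 3's pet must be cat (nothing else left).
The badminton player is in house 4 (clue 1).
Clue 2 places the peony grower in house 2.
House 3 flower: only carnation fits.
That leaves volleyball as the sport for house 3.
House 1's flower must be poppy (nothing else left).
That leaves golf as the sport for house 1.
So: house 1 = poppy/red/bird/golf, house 2 = peony/green/dog/tennis, house 3 = carnation/white/cat/volleyball, house 4 = dahlia/teal/snake/badminton.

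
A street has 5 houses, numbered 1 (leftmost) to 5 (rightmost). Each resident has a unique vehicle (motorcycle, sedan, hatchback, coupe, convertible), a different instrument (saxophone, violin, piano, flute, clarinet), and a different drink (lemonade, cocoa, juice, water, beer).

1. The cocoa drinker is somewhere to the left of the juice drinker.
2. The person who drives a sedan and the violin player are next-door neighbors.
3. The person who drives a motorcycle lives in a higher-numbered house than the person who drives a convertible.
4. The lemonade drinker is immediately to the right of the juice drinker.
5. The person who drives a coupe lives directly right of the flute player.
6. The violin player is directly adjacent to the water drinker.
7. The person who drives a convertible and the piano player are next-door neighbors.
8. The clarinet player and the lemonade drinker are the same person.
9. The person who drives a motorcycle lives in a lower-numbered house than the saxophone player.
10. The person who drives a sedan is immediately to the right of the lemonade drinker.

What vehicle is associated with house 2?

The person who drives a sedan is narrowed to house 4 or 5; consider each.
Placing it in house 5 leads to a contradiction, so it's in house 4.
The lemonade drinker is in house 3 (clue 10).
House 2 drink: only juice fits.
House 4's drink must be water (nothing else left).
House 5 drink: only beer fits.
The clarinet player is in house 3 (clue 8).
House 1 drink: only cocoa fits.
That leaves violin as the instrument for house 5.
House 4's instrument must be saxophone (nothing else left).
That leaves hatchback as the vehicle for house 5.
So house 1 gets convertible for vehicle.
Clue 7: the piano player is in house 2.
House 1's instrument must be flute (nothing else left).
By clue 5, the person who drives a coupe is in house 2.
The only vehicle still possible for house 3 is motorcycle.
So: house 1 = convertible/flute/cocoa, house 2 = coupe/piano/juice, house 3 = motorcycle/clarinet/lemonade, house 4 = sedan/saxophone/water, house 5 = hatchback/violin/beer.

coupe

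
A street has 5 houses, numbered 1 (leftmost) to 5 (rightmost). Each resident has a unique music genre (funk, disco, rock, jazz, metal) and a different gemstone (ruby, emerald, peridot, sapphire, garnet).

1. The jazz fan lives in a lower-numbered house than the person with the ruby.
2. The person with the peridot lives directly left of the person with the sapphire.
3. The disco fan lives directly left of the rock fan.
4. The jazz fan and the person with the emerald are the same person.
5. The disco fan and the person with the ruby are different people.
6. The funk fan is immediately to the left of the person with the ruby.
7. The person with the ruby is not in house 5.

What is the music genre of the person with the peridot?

disco

The funk fan is narrowed to house 1 or 2 or 3; consider each.
Placing it in house 1 and house 3 leads to a contradiction, so it's in house 2.
Clue 6 places the person with the ruby in house 3.
By clue 1, the jazz fan is in house 1.
By clue 4, the person with the emerald is in house 1.
Clue 5 places the disco fan in house 4.
House 3 music genre: only metal fits.
The only music genre still possible for house 5 is rock.
The only gemstone still possible for house 4 is peridot.
Clue 2 places the person with the sapphire in house 5.
So house 2 gets garnet for gemstone.
So: house 1 = jazz/emerald, house 2 = funk/garnet, house 3 = metal/ruby, house 4 = disco/peridot, house 5 = rock/sapphire.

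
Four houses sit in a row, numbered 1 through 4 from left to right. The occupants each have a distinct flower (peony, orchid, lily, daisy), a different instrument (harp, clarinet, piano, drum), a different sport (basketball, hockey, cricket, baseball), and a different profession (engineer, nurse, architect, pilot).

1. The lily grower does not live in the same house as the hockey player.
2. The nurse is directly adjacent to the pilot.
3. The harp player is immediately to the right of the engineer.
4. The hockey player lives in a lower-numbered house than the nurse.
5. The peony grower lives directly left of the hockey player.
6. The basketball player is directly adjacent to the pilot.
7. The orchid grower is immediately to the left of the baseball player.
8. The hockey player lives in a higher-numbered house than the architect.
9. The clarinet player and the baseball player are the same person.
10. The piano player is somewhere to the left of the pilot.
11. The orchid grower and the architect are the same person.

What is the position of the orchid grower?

1

The orchid grower is narrowed to house 1 or 2; consider each.
Placing it in house 2 leads to a contradiction, so it's in house 1.
Clue 7: the baseball player is in house 2.
Clue 9: the clarinet player is in house 2.
Clue 11: the architect is in house 1.
Clue 4 places the nurse in house 4.
The only flower still possible for house 2 is peony.
The only flower still possible for house 3 is daisy.
That leaves lily as the flower for house 4.
That leaves hockey as the sport for house 3.
Clue 2: the pilot is in house 3.
From clue 6, the basketball player must be in house 4.
Clue 10: the piano player is in house 1.
House 1's sport must be cricket (nothing else left).
House 2 profession: only engineer fits.
Clue 3: the harp player is in house 3.
So house 4 gets drum for instrument.
So: house 1 = orchid/piano/cricket/architect, house 2 = peony/clarinet/baseball/engineer, house 3 = daisy/harp/hockey/pilot, house 4 = lily/drum/basketball/nurse.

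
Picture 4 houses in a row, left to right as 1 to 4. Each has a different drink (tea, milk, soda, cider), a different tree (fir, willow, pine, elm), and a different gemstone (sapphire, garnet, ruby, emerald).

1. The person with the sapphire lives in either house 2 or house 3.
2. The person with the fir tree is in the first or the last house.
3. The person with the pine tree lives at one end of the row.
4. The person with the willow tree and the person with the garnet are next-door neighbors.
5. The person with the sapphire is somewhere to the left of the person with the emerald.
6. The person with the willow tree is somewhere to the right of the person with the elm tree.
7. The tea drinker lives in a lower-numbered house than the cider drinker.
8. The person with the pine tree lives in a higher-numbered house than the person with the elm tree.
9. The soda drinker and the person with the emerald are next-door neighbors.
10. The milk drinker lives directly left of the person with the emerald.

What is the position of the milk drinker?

Clue 8 places the person with the pine tree in house 4.
That leaves tea as the drink for house 1.
House 1 tree: only fir fits.
House 2 tree: only elm fits.
So house 3 gets willow for tree.
House 1 gemstone: only ruby fits.
The milk drinker is narrowed to house 2 or 3; consider each.
Placing it in house 3 leads to a contradiction, so it's in house 2.
Clue 10: the person with the emerald is in house 3.
House 4's gemstone must be garnet (nothing else left).
By clue 9, the soda drinker is in house 4.
House 3's drink must be cider (nothing else left).
The only gemstone still possible for house 2 is sapphire.
So: house 1 = tea/fir/ruby, house 2 = milk/elm/sapphire, house 3 = cider/willow/emerald, house 4 = soda/pine/garnet.

2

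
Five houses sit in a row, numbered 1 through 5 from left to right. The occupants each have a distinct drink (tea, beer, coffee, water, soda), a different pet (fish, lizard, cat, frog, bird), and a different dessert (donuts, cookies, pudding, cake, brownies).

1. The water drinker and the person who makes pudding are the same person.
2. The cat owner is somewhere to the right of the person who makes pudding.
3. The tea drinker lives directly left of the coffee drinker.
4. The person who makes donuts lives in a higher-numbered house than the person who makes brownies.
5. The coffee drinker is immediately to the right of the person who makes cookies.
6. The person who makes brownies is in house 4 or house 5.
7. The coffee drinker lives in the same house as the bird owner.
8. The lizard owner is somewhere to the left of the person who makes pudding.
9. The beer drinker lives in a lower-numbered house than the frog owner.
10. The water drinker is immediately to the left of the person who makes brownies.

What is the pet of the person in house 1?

Clue 6 places the person who makes brownies in house 4.
From clue 10, the water drinker must be in house 3.
The person who makes pudding is in house 3 (clue 1).
The person who makes donuts is in house 5 (clue 4).
From clue 5, the coffee drinker must be in house 2.
The person who makes cookies is in house 1 (clue 5).
The bird owner is in house 2 (clue 7).
That leaves soda as the drink for house 5.
House 2's dessert must be cake (nothing else left).
Clue 3 places the tea drinker in house 1.
The only drink still possible for house 4 is beer.
The only pet still possible for house 1 is lizard.
By clue 9, the frog owner is in house 5.
The only pet still possible for house 3 is fish.
That leaves cat as the pet for house 4.
So: house 1 = tea/lizard/cookies, house 2 = coffee/bird/cake, house 3 = water/fish/pudding, house 4 = beer/cat/brownies, house 5 = soda/frog/donuts.

lizard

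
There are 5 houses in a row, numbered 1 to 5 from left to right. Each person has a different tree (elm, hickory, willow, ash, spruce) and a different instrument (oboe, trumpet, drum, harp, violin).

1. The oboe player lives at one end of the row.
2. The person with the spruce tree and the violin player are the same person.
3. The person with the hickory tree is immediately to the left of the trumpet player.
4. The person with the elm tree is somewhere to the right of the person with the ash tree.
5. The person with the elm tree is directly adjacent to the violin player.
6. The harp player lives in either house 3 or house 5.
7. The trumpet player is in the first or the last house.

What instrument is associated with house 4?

Clue 7: the trumpet player is in house 5.
House 3's instrument must be harp (nothing else left).
By clue 3, the person with the hickory tree is in house 4.
That leaves oboe as the instrument for house 1.
Clue 2: the person with the spruce tree is in house 2.
The violin player is in house 2 (clue 2).
Clue 5 places the person with the elm tree in house 3.
The only tree still possible for house 5 is willow.
So house 4 gets drum for instrument.
The only tree still possible for house 1 is ash.
So: house 1 = ash/oboe, house 2 = spruce/violin, house 3 = elm/harp, house 4 = hickory/drum, house 5 = willow/trumpet.

drum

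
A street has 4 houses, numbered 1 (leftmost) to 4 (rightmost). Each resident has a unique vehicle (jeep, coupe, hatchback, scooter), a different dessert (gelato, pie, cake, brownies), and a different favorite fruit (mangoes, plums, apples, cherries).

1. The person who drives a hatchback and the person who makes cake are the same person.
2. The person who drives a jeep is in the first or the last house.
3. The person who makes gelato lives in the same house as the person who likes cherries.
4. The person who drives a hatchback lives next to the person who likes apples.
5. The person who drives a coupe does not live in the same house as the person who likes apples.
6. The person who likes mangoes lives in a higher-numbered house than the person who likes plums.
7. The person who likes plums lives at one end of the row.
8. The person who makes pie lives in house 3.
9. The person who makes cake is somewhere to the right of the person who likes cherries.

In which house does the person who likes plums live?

1

Clue 7: the person who likes plums is in house 1.
The person who makes pie is in house 3 (clue 8).
Clue 3: the person who makes gelato is in house 2.
Clue 3: the person who likes cherries is in house 2.
Clue 4 places the person who likes apples in house 3.
Clue 9 places the person who makes cake in house 4.
House 3 vehicle: only scooter fits.
House 1 dessert: only brownies fits.
House 4 favorite fruit: only mangoes fits.
Clue 1: the person who drives a hatchback is in house 4.
House 2 vehicle: only coupe fits.
House 1's vehicle must be jeep (nothing else left).
So: house 1 = jeep/brownies/plums, house 2 = coupe/gelato/cherries, house 3 = scooter/pie/apples, house 4 = hatchback/cake/mangoes.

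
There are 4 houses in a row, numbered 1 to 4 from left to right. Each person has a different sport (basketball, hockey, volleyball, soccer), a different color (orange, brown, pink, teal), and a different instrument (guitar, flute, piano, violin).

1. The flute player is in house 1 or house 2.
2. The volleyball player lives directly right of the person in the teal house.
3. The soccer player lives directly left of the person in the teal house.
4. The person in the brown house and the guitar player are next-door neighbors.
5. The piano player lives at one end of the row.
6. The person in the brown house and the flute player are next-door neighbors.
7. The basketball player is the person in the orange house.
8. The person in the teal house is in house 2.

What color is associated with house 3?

brown

Clue 8 places the person in the teal house in house 2.
The volleyball player is in house 3 (clue 2).
By clue 3, the soccer player is in house 1.
The flute player is in house 2 (clue 6).
The only sport still possible for house 2 is hockey.
The only sport still possible for house 4 is basketball.
That leaves violin as the instrument for house 3.
Clue 4: the person in the brown house is in house 3.
Clue 7 places the person in the orange house in house 4.
The only color still possible for house 1 is pink.
House 1 instrument: only piano fits.
That leaves guitar as the instrument for house 4.
So: house 1 = soccer/pink/piano, house 2 = hockey/teal/flute, house 3 = volleyball/brown/violin, house 4 = basketball/orange/guitar.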